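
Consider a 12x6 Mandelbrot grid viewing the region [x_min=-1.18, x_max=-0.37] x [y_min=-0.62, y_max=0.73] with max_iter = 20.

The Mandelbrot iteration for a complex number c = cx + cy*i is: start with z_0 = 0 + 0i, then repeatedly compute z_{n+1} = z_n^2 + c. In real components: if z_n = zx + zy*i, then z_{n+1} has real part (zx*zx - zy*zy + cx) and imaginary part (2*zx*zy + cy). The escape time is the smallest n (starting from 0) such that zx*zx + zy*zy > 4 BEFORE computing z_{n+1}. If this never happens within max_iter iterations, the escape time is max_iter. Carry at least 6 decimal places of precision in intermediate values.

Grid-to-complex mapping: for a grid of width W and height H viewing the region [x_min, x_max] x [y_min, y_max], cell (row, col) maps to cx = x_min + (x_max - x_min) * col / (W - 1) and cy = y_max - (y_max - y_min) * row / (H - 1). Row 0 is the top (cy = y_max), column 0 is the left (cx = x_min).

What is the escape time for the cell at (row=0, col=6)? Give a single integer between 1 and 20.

z_0 = 0 + 0i, c = -0.7382 + 0.7300i
Iter 1: z = -0.7382 + 0.7300i, |z|^2 = 1.0778
Iter 2: z = -0.7262 + -0.3477i, |z|^2 = 0.6482
Iter 3: z = -0.3318 + 1.2350i, |z|^2 = 1.6354
Iter 4: z = -2.1534 + -0.0895i, |z|^2 = 4.6453
Escaped at iteration 4

Answer: 4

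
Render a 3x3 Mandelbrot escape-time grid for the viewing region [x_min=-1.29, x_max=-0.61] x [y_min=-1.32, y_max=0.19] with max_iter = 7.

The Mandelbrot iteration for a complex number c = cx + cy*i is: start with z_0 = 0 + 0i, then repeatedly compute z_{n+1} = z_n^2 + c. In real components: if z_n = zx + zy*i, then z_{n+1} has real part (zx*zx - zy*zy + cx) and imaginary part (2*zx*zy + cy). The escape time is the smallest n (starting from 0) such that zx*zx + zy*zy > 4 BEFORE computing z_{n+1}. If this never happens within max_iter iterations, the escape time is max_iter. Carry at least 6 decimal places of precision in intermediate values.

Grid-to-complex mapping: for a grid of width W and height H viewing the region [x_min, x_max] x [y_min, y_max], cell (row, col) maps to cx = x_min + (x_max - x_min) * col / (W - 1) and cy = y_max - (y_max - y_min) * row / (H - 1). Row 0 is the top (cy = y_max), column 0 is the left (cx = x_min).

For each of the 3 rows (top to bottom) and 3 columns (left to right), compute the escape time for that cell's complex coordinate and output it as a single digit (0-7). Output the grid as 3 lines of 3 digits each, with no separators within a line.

Answer: 777
357
222

Derivation:
(row=0, col=0): c = -1.2900 + 0.1900i → escape time 7
(row=0, col=1): c = -0.9500 + 0.1900i → escape time 7
(row=0, col=2): c = -0.6100 + 0.1900i → escape time 7
(row=1, col=0): c = -1.2900 + -0.5650i → escape time 3
(row=1, col=1): c = -0.9500 + -0.5650i → escape time 5
(row=1, col=2): c = -0.6100 + -0.5650i → escape time 7
(row=2, col=0): c = -1.2900 + -1.3200i → escape time 2
(row=2, col=1): c = -0.9500 + -1.3200i → escape time 2
(row=2, col=2): c = -0.6100 + -1.3200i → escape time 2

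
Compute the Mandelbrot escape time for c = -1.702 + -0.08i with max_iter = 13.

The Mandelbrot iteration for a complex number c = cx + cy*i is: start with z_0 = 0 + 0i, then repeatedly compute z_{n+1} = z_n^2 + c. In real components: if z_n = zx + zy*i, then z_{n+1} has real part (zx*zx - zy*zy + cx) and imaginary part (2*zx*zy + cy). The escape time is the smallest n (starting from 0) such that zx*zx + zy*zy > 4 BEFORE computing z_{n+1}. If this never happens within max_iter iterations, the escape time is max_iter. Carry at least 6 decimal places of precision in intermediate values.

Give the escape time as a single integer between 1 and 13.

Answer: 6

Derivation:
z_0 = 0 + 0i, c = -1.7020 + -0.0800i
Iter 1: z = -1.7020 + -0.0800i, |z|^2 = 2.9032
Iter 2: z = 1.1884 + 0.1923i, |z|^2 = 1.4493
Iter 3: z = -0.3267 + 0.3771i, |z|^2 = 0.2489
Iter 4: z = -1.7375 + -0.3264i, |z|^2 = 3.1254
Iter 5: z = 1.2103 + 1.0542i, |z|^2 = 2.5762
Iter 6: z = -1.3484 + 2.4719i, |z|^2 = 7.9283
Escaped at iteration 6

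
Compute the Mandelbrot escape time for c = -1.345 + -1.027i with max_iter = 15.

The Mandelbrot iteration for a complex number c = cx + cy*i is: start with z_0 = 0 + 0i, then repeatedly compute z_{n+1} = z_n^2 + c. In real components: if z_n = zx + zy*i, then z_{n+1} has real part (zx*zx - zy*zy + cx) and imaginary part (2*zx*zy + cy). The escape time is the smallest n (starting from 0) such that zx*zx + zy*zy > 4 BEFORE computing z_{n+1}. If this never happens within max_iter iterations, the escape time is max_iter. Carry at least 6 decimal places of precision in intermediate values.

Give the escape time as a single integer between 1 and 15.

z_0 = 0 + 0i, c = -1.3450 + -1.0270i
Iter 1: z = -1.3450 + -1.0270i, |z|^2 = 2.8638
Iter 2: z = -0.5907 + 1.7356i, |z|^2 = 3.3613
Iter 3: z = -4.0085 + -3.0775i, |z|^2 = 25.5388
Escaped at iteration 3

Answer: 3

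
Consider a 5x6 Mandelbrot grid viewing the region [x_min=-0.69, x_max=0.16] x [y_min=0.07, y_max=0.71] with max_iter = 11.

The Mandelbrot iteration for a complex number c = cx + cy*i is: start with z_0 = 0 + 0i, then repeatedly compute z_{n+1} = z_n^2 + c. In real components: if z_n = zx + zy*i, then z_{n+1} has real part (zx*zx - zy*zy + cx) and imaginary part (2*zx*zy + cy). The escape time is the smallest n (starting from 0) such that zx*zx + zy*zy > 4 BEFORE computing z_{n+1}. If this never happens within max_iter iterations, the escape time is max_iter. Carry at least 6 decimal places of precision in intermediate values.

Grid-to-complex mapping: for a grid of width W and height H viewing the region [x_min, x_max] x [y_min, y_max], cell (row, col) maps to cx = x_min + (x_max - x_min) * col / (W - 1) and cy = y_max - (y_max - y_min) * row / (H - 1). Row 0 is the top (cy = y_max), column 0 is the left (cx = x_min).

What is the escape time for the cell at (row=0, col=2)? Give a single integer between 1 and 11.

Answer: 11

Derivation:
z_0 = 0 + 0i, c = -0.2650 + 0.7100i
Iter 1: z = -0.2650 + 0.7100i, |z|^2 = 0.5743
Iter 2: z = -0.6989 + 0.3337i, |z|^2 = 0.5998
Iter 3: z = 0.1121 + 0.2436i, |z|^2 = 0.0719
Iter 4: z = -0.3118 + 0.7646i, |z|^2 = 0.6818
Iter 5: z = -0.7524 + 0.2332i, |z|^2 = 0.6205
Iter 6: z = 0.2467 + 0.3590i, |z|^2 = 0.1897
Iter 7: z = -0.3330 + 0.8871i, |z|^2 = 0.8979
Iter 8: z = -0.9411 + 0.1191i, |z|^2 = 0.8999
Iter 9: z = 0.6065 + 0.4858i, |z|^2 = 0.6038
Iter 10: z = -0.1331 + 1.2992i, |z|^2 = 1.7057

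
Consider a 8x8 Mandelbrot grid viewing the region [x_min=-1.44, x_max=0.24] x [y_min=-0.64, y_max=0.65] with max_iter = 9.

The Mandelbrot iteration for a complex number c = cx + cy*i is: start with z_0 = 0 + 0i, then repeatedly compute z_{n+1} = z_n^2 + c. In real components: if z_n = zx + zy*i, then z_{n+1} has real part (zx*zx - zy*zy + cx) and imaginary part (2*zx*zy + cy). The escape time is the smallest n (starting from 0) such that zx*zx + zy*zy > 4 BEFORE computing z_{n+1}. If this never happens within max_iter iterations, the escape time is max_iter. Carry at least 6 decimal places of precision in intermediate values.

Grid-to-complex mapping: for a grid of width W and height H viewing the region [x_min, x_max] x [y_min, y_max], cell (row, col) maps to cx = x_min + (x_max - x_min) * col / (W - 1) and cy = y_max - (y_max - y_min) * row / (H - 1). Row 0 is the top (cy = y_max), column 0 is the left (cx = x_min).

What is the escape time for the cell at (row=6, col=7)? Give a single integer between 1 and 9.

z_0 = 0 + 0i, c = 0.2400 + -0.4557i
Iter 1: z = 0.2400 + -0.4557i, |z|^2 = 0.2653
Iter 2: z = 0.0899 + -0.6745i, |z|^2 = 0.4630
Iter 3: z = -0.2068 + -0.5770i, |z|^2 = 0.3757
Iter 4: z = -0.0502 + -0.2171i, |z|^2 = 0.0496
Iter 5: z = 0.1954 + -0.4339i, |z|^2 = 0.2265
Iter 6: z = 0.0899 + -0.6253i, |z|^2 = 0.3991
Iter 7: z = -0.1429 + -0.5681i, |z|^2 = 0.3432
Iter 8: z = -0.0623 + -0.2933i, |z|^2 = 0.0899

Answer: 9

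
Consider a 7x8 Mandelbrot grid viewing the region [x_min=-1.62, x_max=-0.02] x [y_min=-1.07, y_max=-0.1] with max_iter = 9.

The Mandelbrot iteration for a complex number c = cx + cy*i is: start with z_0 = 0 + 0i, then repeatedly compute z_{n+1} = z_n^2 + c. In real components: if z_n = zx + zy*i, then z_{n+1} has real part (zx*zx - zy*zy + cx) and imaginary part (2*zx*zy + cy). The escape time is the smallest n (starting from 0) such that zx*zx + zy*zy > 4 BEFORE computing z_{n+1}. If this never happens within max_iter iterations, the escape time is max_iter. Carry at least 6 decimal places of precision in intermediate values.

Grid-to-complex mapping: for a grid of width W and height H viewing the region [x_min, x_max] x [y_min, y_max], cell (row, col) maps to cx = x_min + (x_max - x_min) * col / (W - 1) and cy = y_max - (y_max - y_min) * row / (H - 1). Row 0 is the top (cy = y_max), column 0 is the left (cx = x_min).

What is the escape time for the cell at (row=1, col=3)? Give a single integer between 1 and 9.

Answer: 9

Derivation:
z_0 = 0 + 0i, c = -0.8200 + -0.2386i
Iter 1: z = -0.8200 + -0.2386i, |z|^2 = 0.7293
Iter 2: z = -0.2045 + 0.1527i, |z|^2 = 0.0651
Iter 3: z = -0.8015 + -0.3010i, |z|^2 = 0.7330
Iter 4: z = -0.2682 + 0.2440i, |z|^2 = 0.1315
Iter 5: z = -0.8076 + -0.3695i, |z|^2 = 0.7887
Iter 6: z = -0.3043 + 0.3581i, |z|^2 = 0.2209
Iter 7: z = -0.8556 + -0.4566i, |z|^2 = 0.9406
Iter 8: z = -0.2963 + 0.5427i, |z|^2 = 0.3824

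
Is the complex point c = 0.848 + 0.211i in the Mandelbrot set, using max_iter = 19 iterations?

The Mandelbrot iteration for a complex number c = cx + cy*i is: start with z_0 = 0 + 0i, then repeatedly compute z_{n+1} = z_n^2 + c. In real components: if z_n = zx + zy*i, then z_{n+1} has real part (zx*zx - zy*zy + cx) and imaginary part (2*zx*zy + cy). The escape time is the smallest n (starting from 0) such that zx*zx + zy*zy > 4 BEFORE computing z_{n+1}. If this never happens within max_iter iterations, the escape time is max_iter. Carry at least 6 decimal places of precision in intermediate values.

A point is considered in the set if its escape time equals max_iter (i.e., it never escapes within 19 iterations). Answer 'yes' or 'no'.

Answer: no

Derivation:
z_0 = 0 + 0i, c = 0.8480 + 0.2110i
Iter 1: z = 0.8480 + 0.2110i, |z|^2 = 0.7636
Iter 2: z = 1.5226 + 0.5689i, |z|^2 = 2.6419
Iter 3: z = 2.8427 + 1.9433i, |z|^2 = 11.8570
Escaped at iteration 3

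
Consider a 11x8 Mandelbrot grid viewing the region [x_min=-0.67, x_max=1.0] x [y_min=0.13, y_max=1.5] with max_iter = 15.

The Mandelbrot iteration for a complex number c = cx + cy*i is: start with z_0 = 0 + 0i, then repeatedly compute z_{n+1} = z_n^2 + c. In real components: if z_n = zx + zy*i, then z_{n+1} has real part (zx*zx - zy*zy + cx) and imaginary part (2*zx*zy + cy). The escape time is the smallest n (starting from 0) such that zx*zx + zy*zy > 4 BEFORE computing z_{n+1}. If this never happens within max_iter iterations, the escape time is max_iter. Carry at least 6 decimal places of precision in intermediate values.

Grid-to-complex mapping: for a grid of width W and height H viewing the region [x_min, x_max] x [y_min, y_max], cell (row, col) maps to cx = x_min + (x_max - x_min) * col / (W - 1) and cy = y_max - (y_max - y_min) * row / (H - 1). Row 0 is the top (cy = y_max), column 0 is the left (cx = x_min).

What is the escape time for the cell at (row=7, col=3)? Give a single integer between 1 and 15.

z_0 = 0 + 0i, c = -0.1690 + 0.1300i
Iter 1: z = -0.1690 + 0.1300i, |z|^2 = 0.0455
Iter 2: z = -0.1573 + 0.0861i, |z|^2 = 0.0322
Iter 3: z = -0.1517 + 0.1029i, |z|^2 = 0.0336
Iter 4: z = -0.1566 + 0.0988i, |z|^2 = 0.0343
Iter 5: z = -0.1542 + 0.0991i, |z|^2 = 0.0336
Iter 6: z = -0.1550 + 0.0994i, |z|^2 = 0.0339
Iter 7: z = -0.1549 + 0.0992i, |z|^2 = 0.0338
Iter 8: z = -0.1549 + 0.0993i, |z|^2 = 0.0338
Iter 9: z = -0.1549 + 0.0993i, |z|^2 = 0.0338
Iter 10: z = -0.1549 + 0.0993i, |z|^2 = 0.0338
Iter 11: z = -0.1549 + 0.0993i, |z|^2 = 0.0338
Iter 12: z = -0.1549 + 0.0993i, |z|^2 = 0.0338
Iter 13: z = -0.1549 + 0.0993i, |z|^2 = 0.0338
Iter 14: z = -0.1549 + 0.0993i, |z|^2 = 0.0338

Answer: 15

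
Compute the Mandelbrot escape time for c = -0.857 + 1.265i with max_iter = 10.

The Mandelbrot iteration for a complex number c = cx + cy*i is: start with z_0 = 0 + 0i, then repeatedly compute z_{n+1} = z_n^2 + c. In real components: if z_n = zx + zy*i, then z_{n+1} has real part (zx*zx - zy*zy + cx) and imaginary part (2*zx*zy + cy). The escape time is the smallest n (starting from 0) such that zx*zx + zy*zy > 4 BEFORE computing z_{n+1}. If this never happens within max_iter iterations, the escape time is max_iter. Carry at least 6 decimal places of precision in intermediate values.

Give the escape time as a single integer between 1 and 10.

z_0 = 0 + 0i, c = -0.8570 + 1.2650i
Iter 1: z = -0.8570 + 1.2650i, |z|^2 = 2.3347
Iter 2: z = -1.7228 + -0.9032i, |z|^2 = 3.7837
Iter 3: z = 1.2952 + 4.3771i, |z|^2 = 20.8361
Escaped at iteration 3

Answer: 3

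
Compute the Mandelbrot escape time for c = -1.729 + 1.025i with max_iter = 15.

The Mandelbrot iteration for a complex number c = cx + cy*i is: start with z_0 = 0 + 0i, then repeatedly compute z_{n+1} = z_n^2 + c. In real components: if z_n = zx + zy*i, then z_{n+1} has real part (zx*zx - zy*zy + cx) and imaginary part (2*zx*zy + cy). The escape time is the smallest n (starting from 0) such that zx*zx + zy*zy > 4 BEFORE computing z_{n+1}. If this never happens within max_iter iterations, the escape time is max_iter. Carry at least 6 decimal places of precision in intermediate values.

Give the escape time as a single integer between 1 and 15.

Answer: 1

Derivation:
z_0 = 0 + 0i, c = -1.7290 + 1.0250i
Iter 1: z = -1.7290 + 1.0250i, |z|^2 = 4.0401
Escaped at iteration 1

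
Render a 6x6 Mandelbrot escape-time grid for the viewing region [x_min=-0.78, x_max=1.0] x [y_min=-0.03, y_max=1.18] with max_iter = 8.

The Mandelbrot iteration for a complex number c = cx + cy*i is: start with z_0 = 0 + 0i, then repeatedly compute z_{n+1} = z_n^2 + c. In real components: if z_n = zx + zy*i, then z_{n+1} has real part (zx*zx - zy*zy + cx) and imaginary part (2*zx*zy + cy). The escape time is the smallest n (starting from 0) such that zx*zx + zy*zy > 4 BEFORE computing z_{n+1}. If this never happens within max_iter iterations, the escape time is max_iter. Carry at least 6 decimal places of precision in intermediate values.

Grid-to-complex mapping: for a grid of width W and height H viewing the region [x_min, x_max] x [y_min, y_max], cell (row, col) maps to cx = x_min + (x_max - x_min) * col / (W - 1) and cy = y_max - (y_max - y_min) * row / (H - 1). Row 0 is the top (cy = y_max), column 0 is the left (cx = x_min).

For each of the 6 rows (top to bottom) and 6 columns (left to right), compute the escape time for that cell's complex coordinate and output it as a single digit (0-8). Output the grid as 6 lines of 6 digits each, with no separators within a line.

Answer: 333222
358422
488632
788832
888842
888842

Derivation:
(row=0, col=0): c = -0.7800 + 1.1800i → escape time 3
(row=0, col=1): c = -0.4240 + 1.1800i → escape time 3
(row=0, col=2): c = -0.0680 + 1.1800i → escape time 3
(row=0, col=3): c = 0.2880 + 1.1800i → escape time 2
(row=0, col=4): c = 0.6440 + 1.1800i → escape time 2
(row=0, col=5): c = 1.0000 + 1.1800i → escape time 2
(row=1, col=0): c = -0.7800 + 0.9380i → escape time 3
(row=1, col=1): c = -0.4240 + 0.9380i → escape time 5
(row=1, col=2): c = -0.0680 + 0.9380i → escape time 8
(row=1, col=3): c = 0.2880 + 0.9380i → escape time 4
(row=1, col=4): c = 0.6440 + 0.9380i → escape time 2
(row=1, col=5): c = 1.0000 + 0.9380i → escape time 2
(row=2, col=0): c = -0.7800 + 0.6960i → escape time 4
(row=2, col=1): c = -0.4240 + 0.6960i → escape time 8
(row=2, col=2): c = -0.0680 + 0.6960i → escape time 8
(row=2, col=3): c = 0.2880 + 0.6960i → escape time 6
(row=2, col=4): c = 0.6440 + 0.6960i → escape time 3
(row=2, col=5): c = 1.0000 + 0.6960i → escape time 2
(row=3, col=0): c = -0.7800 + 0.4540i → escape time 7
(row=3, col=1): c = -0.4240 + 0.4540i → escape time 8
(row=3, col=2): c = -0.0680 + 0.4540i → escape time 8
(row=3, col=3): c = 0.2880 + 0.4540i → escape time 8
(row=3, col=4): c = 0.6440 + 0.4540i → escape time 3
(row=3, col=5): c = 1.0000 + 0.4540i → escape time 2
(row=4, col=0): c = -0.7800 + 0.2120i → escape time 8
(row=4, col=1): c = -0.4240 + 0.2120i → escape time 8
(row=4, col=2): c = -0.0680 + 0.2120i → escape time 8
(row=4, col=3): c = 0.2880 + 0.2120i → escape time 8
(row=4, col=4): c = 0.6440 + 0.2120i → escape time 4
(row=4, col=5): c = 1.0000 + 0.2120i → escape time 2
(row=5, col=0): c = -0.7800 + -0.0300i → escape time 8
(row=5, col=1): c = -0.4240 + -0.0300i → escape time 8
(row=5, col=2): c = -0.0680 + -0.0300i → escape time 8
(row=5, col=3): c = 0.2880 + -0.0300i → escape time 8
(row=5, col=4): c = 0.6440 + -0.0300i → escape time 4
(row=5, col=5): c = 1.0000 + -0.0300i → escape time 2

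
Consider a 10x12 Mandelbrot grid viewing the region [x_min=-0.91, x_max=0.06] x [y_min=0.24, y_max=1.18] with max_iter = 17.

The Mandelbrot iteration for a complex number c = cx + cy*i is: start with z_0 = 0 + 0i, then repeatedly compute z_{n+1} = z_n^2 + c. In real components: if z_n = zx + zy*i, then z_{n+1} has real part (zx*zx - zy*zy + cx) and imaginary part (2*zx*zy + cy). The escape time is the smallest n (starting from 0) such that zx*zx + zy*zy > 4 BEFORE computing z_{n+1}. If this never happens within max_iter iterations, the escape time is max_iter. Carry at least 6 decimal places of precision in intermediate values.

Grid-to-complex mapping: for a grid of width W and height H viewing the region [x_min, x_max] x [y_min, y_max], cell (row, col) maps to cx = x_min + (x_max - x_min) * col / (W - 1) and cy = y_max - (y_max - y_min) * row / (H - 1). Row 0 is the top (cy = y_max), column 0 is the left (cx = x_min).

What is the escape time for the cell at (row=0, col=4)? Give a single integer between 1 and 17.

Answer: 3

Derivation:
z_0 = 0 + 0i, c = -0.4789 + 1.1800i
Iter 1: z = -0.4789 + 1.1800i, |z|^2 = 1.6217
Iter 2: z = -1.6420 + 0.0498i, |z|^2 = 2.6985
Iter 3: z = 2.2146 + 1.0164i, |z|^2 = 5.9377
Escaped at iteration 3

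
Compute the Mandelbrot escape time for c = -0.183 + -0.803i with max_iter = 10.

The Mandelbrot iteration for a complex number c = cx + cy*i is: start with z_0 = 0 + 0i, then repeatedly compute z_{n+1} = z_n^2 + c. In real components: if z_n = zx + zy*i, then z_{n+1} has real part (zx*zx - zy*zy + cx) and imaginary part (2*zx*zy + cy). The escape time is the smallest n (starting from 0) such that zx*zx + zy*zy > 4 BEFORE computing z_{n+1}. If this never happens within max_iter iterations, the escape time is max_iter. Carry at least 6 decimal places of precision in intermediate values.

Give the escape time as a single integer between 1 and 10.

Answer: 10

Derivation:
z_0 = 0 + 0i, c = -0.1830 + -0.8030i
Iter 1: z = -0.1830 + -0.8030i, |z|^2 = 0.6783
Iter 2: z = -0.7943 + -0.5091i, |z|^2 = 0.8901
Iter 3: z = 0.1888 + 0.0058i, |z|^2 = 0.0357
Iter 4: z = -0.1474 + -0.8008i, |z|^2 = 0.6630
Iter 5: z = -0.8026 + -0.5669i, |z|^2 = 0.9655
Iter 6: z = 0.1397 + 0.1070i, |z|^2 = 0.0310
Iter 7: z = -0.1749 + -0.7731i, |z|^2 = 0.6283
Iter 8: z = -0.7501 + -0.5325i, |z|^2 = 0.8462
Iter 9: z = 0.0960 + -0.0041i, |z|^2 = 0.0092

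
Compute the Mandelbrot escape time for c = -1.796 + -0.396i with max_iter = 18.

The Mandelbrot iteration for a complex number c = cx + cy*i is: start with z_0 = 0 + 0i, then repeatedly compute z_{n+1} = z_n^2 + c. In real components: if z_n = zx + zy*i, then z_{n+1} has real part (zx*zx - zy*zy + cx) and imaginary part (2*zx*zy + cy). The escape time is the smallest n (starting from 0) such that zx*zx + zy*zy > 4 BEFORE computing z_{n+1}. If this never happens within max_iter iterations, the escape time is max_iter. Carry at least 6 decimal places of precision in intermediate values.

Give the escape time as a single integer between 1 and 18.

z_0 = 0 + 0i, c = -1.7960 + -0.3960i
Iter 1: z = -1.7960 + -0.3960i, |z|^2 = 3.3824
Iter 2: z = 1.2728 + 1.0264i, |z|^2 = 2.6736
Iter 3: z = -1.2295 + 2.2169i, |z|^2 = 6.4264
Escaped at iteration 3

Answer: 3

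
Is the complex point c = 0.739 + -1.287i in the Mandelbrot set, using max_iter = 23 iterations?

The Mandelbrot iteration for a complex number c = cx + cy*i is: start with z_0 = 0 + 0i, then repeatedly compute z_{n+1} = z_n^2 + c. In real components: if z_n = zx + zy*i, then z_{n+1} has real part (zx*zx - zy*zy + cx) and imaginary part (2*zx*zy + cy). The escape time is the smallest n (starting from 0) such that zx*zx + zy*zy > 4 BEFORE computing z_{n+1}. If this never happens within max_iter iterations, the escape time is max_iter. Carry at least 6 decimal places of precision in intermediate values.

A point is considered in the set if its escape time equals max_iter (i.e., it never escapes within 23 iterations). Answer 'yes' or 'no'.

z_0 = 0 + 0i, c = 0.7390 + -1.2870i
Iter 1: z = 0.7390 + -1.2870i, |z|^2 = 2.2025
Iter 2: z = -0.3712 + -3.1892i, |z|^2 = 10.3087
Escaped at iteration 2

Answer: no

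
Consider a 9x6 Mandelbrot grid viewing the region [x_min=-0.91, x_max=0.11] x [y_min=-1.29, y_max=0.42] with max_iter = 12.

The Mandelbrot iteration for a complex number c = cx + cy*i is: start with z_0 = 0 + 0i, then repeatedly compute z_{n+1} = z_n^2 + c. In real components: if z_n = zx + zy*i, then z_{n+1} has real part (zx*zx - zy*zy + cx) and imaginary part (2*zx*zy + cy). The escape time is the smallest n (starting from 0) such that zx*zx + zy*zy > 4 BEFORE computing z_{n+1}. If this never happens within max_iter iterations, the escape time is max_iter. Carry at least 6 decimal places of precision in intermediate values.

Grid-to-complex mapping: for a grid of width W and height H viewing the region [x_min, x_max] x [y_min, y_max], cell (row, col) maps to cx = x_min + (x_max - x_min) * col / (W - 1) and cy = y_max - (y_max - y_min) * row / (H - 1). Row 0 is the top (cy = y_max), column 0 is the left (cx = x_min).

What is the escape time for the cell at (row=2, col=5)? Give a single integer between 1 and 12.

z_0 = 0 + 0i, c = -0.2725 + -0.2640i
Iter 1: z = -0.2725 + -0.2640i, |z|^2 = 0.1440
Iter 2: z = -0.2679 + -0.1201i, |z|^2 = 0.0862
Iter 3: z = -0.2151 + -0.1996i, |z|^2 = 0.0861
Iter 4: z = -0.2661 + -0.1781i, |z|^2 = 0.1025
Iter 5: z = -0.2334 + -0.1692i, |z|^2 = 0.0831
Iter 6: z = -0.2466 + -0.1850i, |z|^2 = 0.0951
Iter 7: z = -0.2459 + -0.1727i, |z|^2 = 0.0903
Iter 8: z = -0.2419 + -0.1790i, |z|^2 = 0.0906
Iter 9: z = -0.2461 + -0.1774i, |z|^2 = 0.0920
Iter 10: z = -0.2434 + -0.1767i, |z|^2 = 0.0905
Iter 11: z = -0.2445 + -0.1780i, |z|^2 = 0.0914

Answer: 12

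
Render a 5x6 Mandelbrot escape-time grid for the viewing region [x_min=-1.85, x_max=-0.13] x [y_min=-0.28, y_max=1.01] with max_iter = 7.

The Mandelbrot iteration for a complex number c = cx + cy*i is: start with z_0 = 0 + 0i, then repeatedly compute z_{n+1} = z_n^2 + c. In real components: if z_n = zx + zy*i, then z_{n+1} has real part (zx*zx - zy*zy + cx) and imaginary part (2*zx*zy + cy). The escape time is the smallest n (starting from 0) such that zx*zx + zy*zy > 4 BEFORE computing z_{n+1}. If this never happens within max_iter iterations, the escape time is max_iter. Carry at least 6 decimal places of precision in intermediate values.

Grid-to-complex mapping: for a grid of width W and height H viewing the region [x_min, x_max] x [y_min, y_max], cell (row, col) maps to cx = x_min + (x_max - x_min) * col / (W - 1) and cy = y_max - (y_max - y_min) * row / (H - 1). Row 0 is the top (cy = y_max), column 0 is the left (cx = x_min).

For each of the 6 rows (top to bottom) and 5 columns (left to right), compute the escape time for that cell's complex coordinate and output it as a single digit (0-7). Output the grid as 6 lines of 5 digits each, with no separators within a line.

(row=0, col=0): c = -1.8500 + 1.0100i → escape time 1
(row=0, col=1): c = -1.4200 + 1.0100i → escape time 3
(row=0, col=2): c = -0.9900 + 1.0100i → escape time 3
(row=0, col=3): c = -0.5600 + 1.0100i → escape time 4
(row=0, col=4): c = -0.1300 + 1.0100i → escape time 7
(row=1, col=0): c = -1.8500 + 0.7520i → escape time 2
(row=1, col=1): c = -1.4200 + 0.7520i → escape time 3
(row=1, col=2): c = -0.9900 + 0.7520i → escape time 3
(row=1, col=3): c = -0.5600 + 0.7520i → escape time 6
(row=1, col=4): c = -0.1300 + 0.7520i → escape time 7
(row=2, col=0): c = -1.8500 + 0.4940i → escape time 3
(row=2, col=1): c = -1.4200 + 0.4940i → escape time 3
(row=2, col=2): c = -0.9900 + 0.4940i → escape time 5
(row=2, col=3): c = -0.5600 + 0.4940i → escape time 7
(row=2, col=4): c = -0.1300 + 0.4940i → escape time 7
(row=3, col=0): c = -1.8500 + 0.2360i → escape time 4
(row=3, col=1): c = -1.4200 + 0.2360i → escape time 5
(row=3, col=2): c = -0.9900 + 0.2360i → escape time 7
(row=3, col=3): c = -0.5600 + 0.2360i → escape time 7
(row=3, col=4): c = -0.1300 + 0.2360i → escape time 7
(row=4, col=0): c = -1.8500 + -0.0220i → escape time 6
(row=4, col=1): c = -1.4200 + -0.0220i → escape time 7
(row=4, col=2): c = -0.9900 + -0.0220i → escape time 7
(row=4, col=3): c = -0.5600 + -0.0220i → escape time 7
(row=4, col=4): c = -0.1300 + -0.0220i → escape time 7
(row=5, col=0): c = -1.8500 + -0.2800i → escape time 4
(row=5, col=1): c = -1.4200 + -0.2800i → escape time 5
(row=5, col=2): c = -0.9900 + -0.2800i → escape time 7
(row=5, col=3): c = -0.5600 + -0.2800i → escape time 7
(row=5, col=4): c = -0.1300 + -0.2800i → escape time 7

Answer: 13347
23367
33577
45777
67777
45777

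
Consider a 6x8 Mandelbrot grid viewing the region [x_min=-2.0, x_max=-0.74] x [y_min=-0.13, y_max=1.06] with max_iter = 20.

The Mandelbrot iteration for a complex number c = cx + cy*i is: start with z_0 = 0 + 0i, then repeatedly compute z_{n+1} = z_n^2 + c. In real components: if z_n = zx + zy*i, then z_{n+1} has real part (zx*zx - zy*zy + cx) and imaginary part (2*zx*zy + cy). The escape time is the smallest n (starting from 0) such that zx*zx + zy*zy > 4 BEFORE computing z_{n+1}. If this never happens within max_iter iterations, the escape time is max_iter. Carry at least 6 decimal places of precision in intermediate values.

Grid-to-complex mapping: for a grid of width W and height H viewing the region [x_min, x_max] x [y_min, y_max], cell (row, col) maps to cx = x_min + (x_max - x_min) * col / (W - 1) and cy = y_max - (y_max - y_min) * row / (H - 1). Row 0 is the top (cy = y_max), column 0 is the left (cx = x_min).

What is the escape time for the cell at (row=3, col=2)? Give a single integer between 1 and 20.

Answer: 3

Derivation:
z_0 = 0 + 0i, c = -1.4960 + 0.5500i
Iter 1: z = -1.4960 + 0.5500i, |z|^2 = 2.5405
Iter 2: z = 0.4395 + -1.0956i, |z|^2 = 1.3935
Iter 3: z = -2.5032 + -0.4131i, |z|^2 = 6.4365
Escaped at iteration 3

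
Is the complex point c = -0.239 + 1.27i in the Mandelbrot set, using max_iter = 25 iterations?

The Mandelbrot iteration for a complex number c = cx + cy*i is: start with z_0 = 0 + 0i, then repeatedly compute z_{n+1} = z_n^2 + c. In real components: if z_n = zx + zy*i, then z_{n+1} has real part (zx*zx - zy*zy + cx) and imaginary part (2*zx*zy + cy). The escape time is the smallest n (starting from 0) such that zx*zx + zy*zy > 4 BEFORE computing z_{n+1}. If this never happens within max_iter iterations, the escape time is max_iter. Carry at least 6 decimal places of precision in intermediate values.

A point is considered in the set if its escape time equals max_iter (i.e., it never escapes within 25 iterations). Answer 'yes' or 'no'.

z_0 = 0 + 0i, c = -0.2390 + 1.2700i
Iter 1: z = -0.2390 + 1.2700i, |z|^2 = 1.6700
Iter 2: z = -1.7948 + 0.6629i, |z|^2 = 3.6607
Iter 3: z = 2.5427 + -1.1097i, |z|^2 = 7.6969
Escaped at iteration 3

Answer: no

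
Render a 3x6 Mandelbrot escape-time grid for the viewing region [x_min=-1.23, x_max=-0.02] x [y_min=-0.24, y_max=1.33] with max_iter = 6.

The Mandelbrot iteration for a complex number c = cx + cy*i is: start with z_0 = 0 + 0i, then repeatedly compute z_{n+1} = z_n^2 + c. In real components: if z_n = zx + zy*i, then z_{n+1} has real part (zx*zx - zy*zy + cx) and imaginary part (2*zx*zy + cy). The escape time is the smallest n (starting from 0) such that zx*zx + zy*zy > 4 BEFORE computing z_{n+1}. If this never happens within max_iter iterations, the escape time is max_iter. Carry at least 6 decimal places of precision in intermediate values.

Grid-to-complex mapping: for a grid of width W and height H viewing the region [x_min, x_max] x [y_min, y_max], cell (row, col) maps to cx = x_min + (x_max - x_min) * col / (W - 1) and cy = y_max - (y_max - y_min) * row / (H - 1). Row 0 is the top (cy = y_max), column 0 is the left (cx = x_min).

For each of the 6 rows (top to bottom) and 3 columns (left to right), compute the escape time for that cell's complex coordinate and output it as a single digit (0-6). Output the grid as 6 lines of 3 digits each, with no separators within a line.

Answer: 222
346
366
666
666
666

Derivation:
(row=0, col=0): c = -1.2300 + 1.3300i → escape time 2
(row=0, col=1): c = -0.6250 + 1.3300i → escape time 2
(row=0, col=2): c = -0.0200 + 1.3300i → escape time 2
(row=1, col=0): c = -1.2300 + 1.0160i → escape time 3
(row=1, col=1): c = -0.6250 + 1.0160i → escape time 4
(row=1, col=2): c = -0.0200 + 1.0160i → escape time 6
(row=2, col=0): c = -1.2300 + 0.7020i → escape time 3
(row=2, col=1): c = -0.6250 + 0.7020i → escape time 6
(row=2, col=2): c = -0.0200 + 0.7020i → escape time 6
(row=3, col=0): c = -1.2300 + 0.3880i → escape time 6
(row=3, col=1): c = -0.6250 + 0.3880i → escape time 6
(row=3, col=2): c = -0.0200 + 0.3880i → escape time 6
(row=4, col=0): c = -1.2300 + 0.0740i → escape time 6
(row=4, col=1): c = -0.6250 + 0.0740i → escape time 6
(row=4, col=2): c = -0.0200 + 0.0740i → escape time 6
(row=5, col=0): c = -1.2300 + -0.2400i → escape time 6
(row=5, col=1): c = -0.6250 + -0.2400i → escape time 6
(row=5, col=2): c = -0.0200 + -0.2400i → escape time 6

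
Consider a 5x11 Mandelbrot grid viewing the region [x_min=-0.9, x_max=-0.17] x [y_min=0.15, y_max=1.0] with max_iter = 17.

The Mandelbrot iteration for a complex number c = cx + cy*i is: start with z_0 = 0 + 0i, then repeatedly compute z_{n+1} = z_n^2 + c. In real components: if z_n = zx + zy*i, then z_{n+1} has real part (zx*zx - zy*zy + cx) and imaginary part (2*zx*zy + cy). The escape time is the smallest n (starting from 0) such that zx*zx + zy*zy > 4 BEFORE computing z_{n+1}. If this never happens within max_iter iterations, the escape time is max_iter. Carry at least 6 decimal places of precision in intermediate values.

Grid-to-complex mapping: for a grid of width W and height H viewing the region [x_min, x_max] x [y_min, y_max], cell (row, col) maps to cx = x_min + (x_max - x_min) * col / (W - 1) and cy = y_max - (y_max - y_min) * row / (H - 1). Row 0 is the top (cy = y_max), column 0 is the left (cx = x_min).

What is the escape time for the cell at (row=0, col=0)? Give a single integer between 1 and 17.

Answer: 3

Derivation:
z_0 = 0 + 0i, c = -0.9000 + 1.0000i
Iter 1: z = -0.9000 + 1.0000i, |z|^2 = 1.8100
Iter 2: z = -1.0900 + -0.8000i, |z|^2 = 1.8281
Iter 3: z = -0.3519 + 2.7440i, |z|^2 = 7.6534
Escaped at iteration 3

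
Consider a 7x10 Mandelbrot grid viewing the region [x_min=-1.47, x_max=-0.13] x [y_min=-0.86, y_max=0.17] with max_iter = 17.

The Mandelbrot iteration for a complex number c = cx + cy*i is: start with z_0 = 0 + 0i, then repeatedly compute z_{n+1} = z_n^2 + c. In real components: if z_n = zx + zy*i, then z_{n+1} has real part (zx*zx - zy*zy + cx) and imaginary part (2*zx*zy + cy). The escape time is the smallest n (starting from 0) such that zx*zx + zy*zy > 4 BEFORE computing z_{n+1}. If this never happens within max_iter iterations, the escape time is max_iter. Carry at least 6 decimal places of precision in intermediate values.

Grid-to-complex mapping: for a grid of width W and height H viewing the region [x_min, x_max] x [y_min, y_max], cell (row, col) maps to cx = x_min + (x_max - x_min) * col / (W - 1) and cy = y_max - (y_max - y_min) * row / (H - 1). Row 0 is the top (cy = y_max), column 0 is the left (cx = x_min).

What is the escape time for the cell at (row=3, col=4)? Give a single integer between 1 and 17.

z_0 = 0 + 0i, c = -0.5767 + -0.1733i
Iter 1: z = -0.5767 + -0.1733i, |z|^2 = 0.3626
Iter 2: z = -0.2742 + 0.0266i, |z|^2 = 0.0759
Iter 3: z = -0.5022 + -0.1879i, |z|^2 = 0.2875
Iter 4: z = -0.3598 + 0.0154i, |z|^2 = 0.1297
Iter 5: z = -0.4475 + -0.1844i, |z|^2 = 0.2342
Iter 6: z = -0.4104 + -0.0083i, |z|^2 = 0.1685
Iter 7: z = -0.4083 + -0.1665i, |z|^2 = 0.1944
Iter 8: z = -0.4377 + -0.0374i, |z|^2 = 0.1930
Iter 9: z = -0.3865 + -0.1406i, |z|^2 = 0.1691
Iter 10: z = -0.4471 + -0.0646i, |z|^2 = 0.2041
Iter 11: z = -0.3810 + -0.1155i, |z|^2 = 0.1585
Iter 12: z = -0.4449 + -0.0853i, |z|^2 = 0.2052
Iter 13: z = -0.3860 + -0.0974i, |z|^2 = 0.1585
Iter 14: z = -0.4371 + -0.0981i, |z|^2 = 0.2007
Iter 15: z = -0.3952 + -0.0876i, |z|^2 = 0.1638
Iter 16: z = -0.4282 + -0.1041i, |z|^2 = 0.1942

Answer: 17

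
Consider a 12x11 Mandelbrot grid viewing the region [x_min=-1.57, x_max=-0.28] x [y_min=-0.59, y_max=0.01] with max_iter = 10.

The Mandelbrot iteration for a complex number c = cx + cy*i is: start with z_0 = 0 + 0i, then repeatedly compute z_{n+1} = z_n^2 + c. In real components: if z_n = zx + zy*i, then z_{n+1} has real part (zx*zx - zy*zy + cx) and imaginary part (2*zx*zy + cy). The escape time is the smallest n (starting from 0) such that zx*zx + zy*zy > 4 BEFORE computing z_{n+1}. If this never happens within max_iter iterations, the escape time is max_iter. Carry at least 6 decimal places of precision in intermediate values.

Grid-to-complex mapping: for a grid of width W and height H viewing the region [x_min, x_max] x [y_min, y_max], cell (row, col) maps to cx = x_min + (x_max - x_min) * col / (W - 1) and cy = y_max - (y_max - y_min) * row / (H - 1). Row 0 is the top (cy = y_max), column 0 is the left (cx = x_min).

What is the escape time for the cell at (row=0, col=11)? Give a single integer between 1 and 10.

z_0 = 0 + 0i, c = -0.2800 + 0.0100i
Iter 1: z = -0.2800 + 0.0100i, |z|^2 = 0.0785
Iter 2: z = -0.2017 + 0.0044i, |z|^2 = 0.0407
Iter 3: z = -0.2393 + 0.0082i, |z|^2 = 0.0573
Iter 4: z = -0.2228 + 0.0061i, |z|^2 = 0.0497
Iter 5: z = -0.2304 + 0.0073i, |z|^2 = 0.0531
Iter 6: z = -0.2270 + 0.0066i, |z|^2 = 0.0516
Iter 7: z = -0.2285 + 0.0070i, |z|^2 = 0.0523
Iter 8: z = -0.2278 + 0.0068i, |z|^2 = 0.0519
Iter 9: z = -0.2281 + 0.0069i, |z|^2 = 0.0521

Answer: 10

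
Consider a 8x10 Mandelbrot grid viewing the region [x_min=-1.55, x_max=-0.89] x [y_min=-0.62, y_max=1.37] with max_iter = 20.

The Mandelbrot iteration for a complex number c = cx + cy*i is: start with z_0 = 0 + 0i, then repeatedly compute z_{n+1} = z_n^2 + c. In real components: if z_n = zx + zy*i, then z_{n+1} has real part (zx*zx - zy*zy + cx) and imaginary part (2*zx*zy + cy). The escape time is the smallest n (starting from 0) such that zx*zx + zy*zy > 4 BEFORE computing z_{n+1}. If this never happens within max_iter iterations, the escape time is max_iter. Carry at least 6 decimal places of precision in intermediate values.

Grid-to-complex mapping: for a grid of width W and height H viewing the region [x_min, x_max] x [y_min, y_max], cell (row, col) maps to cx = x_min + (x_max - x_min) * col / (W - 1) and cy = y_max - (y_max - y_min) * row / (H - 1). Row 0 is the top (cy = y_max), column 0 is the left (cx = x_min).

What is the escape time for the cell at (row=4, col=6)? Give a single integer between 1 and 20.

z_0 = 0 + 0i, c = -0.9843 + 0.4856i
Iter 1: z = -0.9843 + 0.4856i, |z|^2 = 1.2046
Iter 2: z = -0.2512 + -0.4703i, |z|^2 = 0.2843
Iter 3: z = -1.1423 + 0.7219i, |z|^2 = 1.8260
Iter 4: z = -0.2004 + -1.1637i, |z|^2 = 1.3943
Iter 5: z = -2.2983 + 0.9520i, |z|^2 = 6.1883
Escaped at iteration 5

Answer: 5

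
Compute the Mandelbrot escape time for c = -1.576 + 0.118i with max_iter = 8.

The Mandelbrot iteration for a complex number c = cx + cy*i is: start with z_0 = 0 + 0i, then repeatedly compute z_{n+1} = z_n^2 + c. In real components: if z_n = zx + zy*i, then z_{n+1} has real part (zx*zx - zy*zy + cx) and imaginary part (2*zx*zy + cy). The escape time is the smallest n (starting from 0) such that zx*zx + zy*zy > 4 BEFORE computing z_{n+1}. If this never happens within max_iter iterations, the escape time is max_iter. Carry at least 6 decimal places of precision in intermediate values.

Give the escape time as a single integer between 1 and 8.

z_0 = 0 + 0i, c = -1.5760 + 0.1180i
Iter 1: z = -1.5760 + 0.1180i, |z|^2 = 2.4977
Iter 2: z = 0.8939 + -0.2539i, |z|^2 = 0.8635
Iter 3: z = -0.8415 + -0.3360i, |z|^2 = 0.8210
Iter 4: z = -0.9807 + 0.6834i, |z|^2 = 1.4289
Iter 5: z = -1.0813 + -1.2225i, |z|^2 = 2.6637
Iter 6: z = -1.9015 + 2.7617i, |z|^2 = 11.2426
Escaped at iteration 6

Answer: 6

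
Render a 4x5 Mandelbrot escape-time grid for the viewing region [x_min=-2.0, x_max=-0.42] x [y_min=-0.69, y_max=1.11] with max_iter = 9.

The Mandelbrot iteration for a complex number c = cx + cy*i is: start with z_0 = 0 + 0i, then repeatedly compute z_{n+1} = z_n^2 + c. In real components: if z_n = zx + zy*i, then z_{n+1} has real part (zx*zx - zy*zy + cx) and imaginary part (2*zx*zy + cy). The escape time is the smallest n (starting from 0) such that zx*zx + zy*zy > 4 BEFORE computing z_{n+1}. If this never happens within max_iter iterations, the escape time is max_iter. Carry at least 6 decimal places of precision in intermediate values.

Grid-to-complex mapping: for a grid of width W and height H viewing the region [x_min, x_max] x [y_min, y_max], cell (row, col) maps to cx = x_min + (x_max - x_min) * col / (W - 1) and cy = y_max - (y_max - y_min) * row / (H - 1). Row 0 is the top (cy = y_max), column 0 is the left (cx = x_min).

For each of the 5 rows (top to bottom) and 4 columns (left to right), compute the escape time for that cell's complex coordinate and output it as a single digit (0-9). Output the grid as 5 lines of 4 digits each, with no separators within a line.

Answer: 1234
1349
1599
1599
1348

Derivation:
(row=0, col=0): c = -2.0000 + 1.1100i → escape time 1
(row=0, col=1): c = -1.4733 + 1.1100i → escape time 2
(row=0, col=2): c = -0.9467 + 1.1100i → escape time 3
(row=0, col=3): c = -0.4200 + 1.1100i → escape time 4
(row=1, col=0): c = -2.0000 + 0.6600i → escape time 1
(row=1, col=1): c = -1.4733 + 0.6600i → escape time 3
(row=1, col=2): c = -0.9467 + 0.6600i → escape time 4
(row=1, col=3): c = -0.4200 + 0.6600i → escape time 9
(row=2, col=0): c = -2.0000 + 0.2100i → escape time 1
(row=2, col=1): c = -1.4733 + 0.2100i → escape time 5
(row=2, col=2): c = -0.9467 + 0.2100i → escape time 9
(row=2, col=3): c = -0.4200 + 0.2100i → escape time 9
(row=3, col=0): c = -2.0000 + -0.2400i → escape time 1
(row=3, col=1): c = -1.4733 + -0.2400i → escape time 5
(row=3, col=2): c = -0.9467 + -0.2400i → escape time 9
(row=3, col=3): c = -0.4200 + -0.2400i → escape time 9
(row=4, col=0): c = -2.0000 + -0.6900i → escape time 1
(row=4, col=1): c = -1.4733 + -0.6900i → escape time 3
(row=4, col=2): c = -0.9467 + -0.6900i → escape time 4
(row=4, col=3): c = -0.4200 + -0.6900i → escape time 8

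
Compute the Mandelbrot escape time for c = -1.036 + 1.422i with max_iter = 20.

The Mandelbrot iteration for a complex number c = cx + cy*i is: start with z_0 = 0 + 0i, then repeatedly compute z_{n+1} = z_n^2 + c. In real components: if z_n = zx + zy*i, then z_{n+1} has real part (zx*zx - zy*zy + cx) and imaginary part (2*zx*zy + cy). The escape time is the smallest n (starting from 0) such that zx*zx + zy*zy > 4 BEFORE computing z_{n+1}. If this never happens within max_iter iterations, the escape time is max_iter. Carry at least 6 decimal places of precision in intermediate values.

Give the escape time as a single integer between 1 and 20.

z_0 = 0 + 0i, c = -1.0360 + 1.4220i
Iter 1: z = -1.0360 + 1.4220i, |z|^2 = 3.0954
Iter 2: z = -1.9848 + -1.5244i, |z|^2 = 6.2631
Escaped at iteration 2

Answer: 2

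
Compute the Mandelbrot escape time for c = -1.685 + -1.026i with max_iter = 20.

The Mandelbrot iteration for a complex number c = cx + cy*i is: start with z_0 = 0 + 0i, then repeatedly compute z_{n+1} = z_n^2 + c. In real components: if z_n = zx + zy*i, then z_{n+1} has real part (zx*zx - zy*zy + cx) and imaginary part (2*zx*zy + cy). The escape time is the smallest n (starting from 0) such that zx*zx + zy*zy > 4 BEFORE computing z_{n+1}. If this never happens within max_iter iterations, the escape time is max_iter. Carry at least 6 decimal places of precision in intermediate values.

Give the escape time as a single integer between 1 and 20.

z_0 = 0 + 0i, c = -1.6850 + -1.0260i
Iter 1: z = -1.6850 + -1.0260i, |z|^2 = 3.8919
Iter 2: z = 0.1015 + 2.4316i, |z|^2 = 5.9231
Escaped at iteration 2

Answer: 2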